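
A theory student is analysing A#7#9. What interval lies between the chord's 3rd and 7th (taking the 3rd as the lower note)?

The chord tones of A#7#9 (A# dominant seventh sharp nine) are A#-C##-E#-G#-B##.
That puts C## below G#.
C## up to G# is 6 semitones, a half step narrower than a perfect fifth, so the interval is diminished.
That tritone between 3rd and 7th is what gives the dominant seventh its pull toward resolution.

diminished 5th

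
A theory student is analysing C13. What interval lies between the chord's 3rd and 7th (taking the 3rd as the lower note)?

C13 (C dominant thirteenth): C E G B♭ D A.
3rd = E; 7th = B♭.
From E to B♭: 6 semitones over a fifth = diminished.
That tritone between 3rd and 7th is what gives the dominant seventh its pull toward resolution.

diminished fifth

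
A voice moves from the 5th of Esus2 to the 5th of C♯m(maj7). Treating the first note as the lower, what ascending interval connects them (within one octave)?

The 5th of Esus2 is B; the 5th of C♯m(maj7) is G♯.
B up to G♯ spans 6 letter names and 9 semitones — a major sixth.

major sixth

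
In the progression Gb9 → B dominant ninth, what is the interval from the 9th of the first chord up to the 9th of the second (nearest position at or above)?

augmented 3rd

Gb9 has Ab as its 9th, and B dominant ninth has C# as its 9th.
From Ab to C#: 5 semitones over a third = augmented.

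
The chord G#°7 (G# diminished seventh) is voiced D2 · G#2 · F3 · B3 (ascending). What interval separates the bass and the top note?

The outer voices are D2 and B3.
D up to B spans 13 letter names and 21 semitones — a major thirteenth.

major thirteenth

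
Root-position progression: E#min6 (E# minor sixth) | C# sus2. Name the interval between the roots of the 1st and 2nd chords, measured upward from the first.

The roots are E# and C#.
6 letter names make it a sixth; at 8 semitones (a half step narrower than major) the quality is minor.

minor sixth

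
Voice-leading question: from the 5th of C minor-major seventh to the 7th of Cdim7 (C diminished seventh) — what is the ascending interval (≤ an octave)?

The 5th of C minor-major seventh is G; the 7th of Cdim7 (C diminished seventh) is B𝄫.
3 letter names make it a third; at 2 semitones (a whole step narrower than major) the quality is diminished.

diminished third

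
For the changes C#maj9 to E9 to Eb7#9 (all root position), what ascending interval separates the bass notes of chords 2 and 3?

diminished octave

The roots are E and Eb.
E up to Eb is 11 semitones, a half step narrower than a perfect octave, so the interval is diminished.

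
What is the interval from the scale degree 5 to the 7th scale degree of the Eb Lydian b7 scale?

minor third

Eb lydian dominant: Eb F G A Bb C Db.
The scale degree 5 is Bb and the 7th degree is Db.
Bb up to Db is 3 semitones, a half step narrower than a major third, so the interval is minor.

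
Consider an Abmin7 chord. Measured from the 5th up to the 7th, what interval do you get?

Ab-7 (Ab minor seventh): Ab–Cb–Eb–Gb.
5th = Eb; 7th = Gb.
From Eb to Gb: 3 semitones over a third = minor.

minor 3rd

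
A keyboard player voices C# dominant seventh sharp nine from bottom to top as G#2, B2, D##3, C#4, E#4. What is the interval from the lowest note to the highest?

major thirteenth

The outer voices are G#2 and E#4.
From G# to E# is 21 semitones, exactly the major thirteenth.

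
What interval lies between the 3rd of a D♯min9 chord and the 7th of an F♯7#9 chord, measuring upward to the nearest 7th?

minor 7th

D♯min9 has F♯ as its 3rd, and F♯7#9 has E as its 7th.
7 letter names make it a seventh; at 10 semitones (a half step narrower than major) the quality is minor.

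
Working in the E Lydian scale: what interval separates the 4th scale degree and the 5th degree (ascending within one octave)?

Spelling the E Lydian scale: E F♯ G♯ A♯ B C♯ D♯.
4th scale degree = A♯; 5th degree = B.
A♯ up to B is 1 semitone, a half step narrower than a major second, so the interval is minor.

minor second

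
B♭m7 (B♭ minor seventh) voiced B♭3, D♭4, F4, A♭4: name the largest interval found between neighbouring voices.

Adjacent intervals: B♭3→D♭4 = minor third; D♭4→F4 = major third; F4→A♭4 = minor third.
The largest is D♭4 to F4, a major third (4 semitones).

M3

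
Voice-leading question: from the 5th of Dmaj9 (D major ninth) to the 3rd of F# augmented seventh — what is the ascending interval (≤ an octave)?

augmented unison

Dmaj9 (D major ninth) has A as its 5th, and F# augmented seventh has A# as its 3rd.
1 letter names make it a unison; at 1 semitone (a half step wider than perfect) the quality is augmented.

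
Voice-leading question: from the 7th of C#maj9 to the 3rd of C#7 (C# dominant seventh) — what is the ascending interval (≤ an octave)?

perfect 4th

C#maj9 has B# as its 7th, and C#7 (C# dominant seventh) has E# as its 3rd.
Counting 4 letters and 5 half steps from B# gives a perfect fourth.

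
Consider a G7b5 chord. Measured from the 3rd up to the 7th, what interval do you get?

diminished fifth

G7b5: G B Db F.
The 3rd is B and the 7th is F.
5 letter names make it a fifth; at 6 semitones (a half step narrower than perfect) the quality is diminished.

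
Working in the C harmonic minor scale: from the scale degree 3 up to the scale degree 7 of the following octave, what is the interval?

The scale runs C D E♭ F G A♭ B.
The scale degree 3 is E♭ and the scale degree 7 (up an octave) is B.
E♭ up to B is 20 semitones, a half step wider than a perfect twelfth, so the interval is augmented.

A12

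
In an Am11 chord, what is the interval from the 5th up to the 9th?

perfect 5th

Spelling the chord: A-C-E-G-B-D.
5th = E; 9th = B.
From E to B is 7 semitones, exactly the perfect fifth.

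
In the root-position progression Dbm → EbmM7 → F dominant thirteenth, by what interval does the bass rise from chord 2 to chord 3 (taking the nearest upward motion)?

The roots are Eb and F.
Counting 2 letters and 2 half steps from Eb gives a major second.

major 2nd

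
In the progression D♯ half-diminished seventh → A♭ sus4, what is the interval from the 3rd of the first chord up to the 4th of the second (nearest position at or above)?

The 3rd of D♯ half-diminished seventh is F♯; the 4th of A♭ sus4 is D♭.
F♯ up to D♭ is 7 semitones, a whole step narrower than a major sixth, so the interval is diminished.

diminished sixth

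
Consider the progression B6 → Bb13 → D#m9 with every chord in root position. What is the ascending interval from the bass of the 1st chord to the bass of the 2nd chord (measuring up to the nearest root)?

diminished octave

The roots are B and Bb.
8 letter names make it an octave; at 11 semitones (a half step narrower than perfect) the quality is diminished.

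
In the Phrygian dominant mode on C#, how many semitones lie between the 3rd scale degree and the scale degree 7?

The scale is C# D E# F# G# A B.
E# up to B is a diminished fifth — 6 semitones.

6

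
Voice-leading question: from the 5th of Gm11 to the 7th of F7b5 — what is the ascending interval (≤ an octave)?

minor 2nd

Gm11 has D as its 5th, and F7b5 has E♭ as its 7th.
D up to E♭ is 1 semitone, a half step narrower than a major second, so the interval is minor.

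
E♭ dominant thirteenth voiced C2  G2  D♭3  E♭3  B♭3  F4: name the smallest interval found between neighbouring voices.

major second

Adjacent intervals: C2→G2 = perfect fifth; G2→D♭3 = diminished fifth; D♭3→E♭3 = major second; E♭3→B♭3 = perfect fifth; B♭3→F4 = perfect fifth.
The smallest is D♭3 to E♭3, a major second (2 semitones).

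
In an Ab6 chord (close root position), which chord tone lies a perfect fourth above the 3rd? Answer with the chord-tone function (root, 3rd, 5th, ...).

The chord tones of Ab6 (Ab major sixth) are Ab C Eb F.
The 3rd is C. A perfect fourth above C is F.
F is the chord's 6th.

6th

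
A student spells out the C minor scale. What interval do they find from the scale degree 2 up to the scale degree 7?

minor 6th

C natural minor: C D E♭ F G A♭ B♭.
That puts D below B♭.
6 letter names make it a sixth; at 8 semitones (a half step narrower than major) the quality is minor.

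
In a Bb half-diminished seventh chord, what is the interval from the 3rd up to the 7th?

P5

Bbø7 is spelled Bb, Db, Fb, Ab.
The 3rd is Db and the 7th is Ab.
Db up to Ab spans 5 letter names and 7 semitones — a perfect fifth.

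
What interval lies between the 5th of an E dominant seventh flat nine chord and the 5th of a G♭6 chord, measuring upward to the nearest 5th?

d3

The 5th of E dominant seventh flat nine is B; the 5th of G♭6 is D♭.
B up to D♭ is 2 semitones, a whole step narrower than a major third, so the interval is diminished.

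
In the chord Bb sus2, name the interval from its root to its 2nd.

Spelling the chord: Bb-C-F.
So we need the interval from Bb up to C.
Counting 2 letters and 2 half steps from Bb gives a major second.

major second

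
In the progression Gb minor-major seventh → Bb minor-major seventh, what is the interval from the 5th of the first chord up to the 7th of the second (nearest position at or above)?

augmented fifth

The 5th of Gb minor-major seventh is Db; the 7th of Bb minor-major seventh is A.
5 letter names make it a fifth; at 8 semitones (a half step wider than perfect) the quality is augmented.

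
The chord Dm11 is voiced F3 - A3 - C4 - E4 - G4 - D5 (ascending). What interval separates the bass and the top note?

M13

The outer voices are F3 and D5.
From F to D is 21 semitones, exactly the major thirteenth.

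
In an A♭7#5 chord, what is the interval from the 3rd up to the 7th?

diminished 5th

Spelling the chord: A♭–C–E–G♭.
That puts C below G♭.
From C to G♭: 6 semitones over a fifth = diminished.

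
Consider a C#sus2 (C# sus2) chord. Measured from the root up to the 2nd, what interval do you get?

C# sus2: C# D# G#.
That puts C# below D#.
Counting 2 letters and 2 half steps from C# gives a major second.

major second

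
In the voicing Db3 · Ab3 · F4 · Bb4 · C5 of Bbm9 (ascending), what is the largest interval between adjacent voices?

Adjacent intervals: Db3→Ab3 = perfect fifth; Ab3→F4 = major sixth; F4→Bb4 = perfect fourth; Bb4→C5 = major second.
The largest is Ab3 to F4, a major sixth (9 semitones).

M6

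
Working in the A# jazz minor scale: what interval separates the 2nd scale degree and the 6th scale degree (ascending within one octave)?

perfect 5th

Spelling the A# jazz minor scale: A# B# C# D# E# F## G##.
The 2nd scale degree is B# and the degree 6 is F##.
Counting 5 letters and 7 half steps from B# gives a perfect fifth.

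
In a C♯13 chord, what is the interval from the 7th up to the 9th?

M3

C♯13 is spelled C♯-E♯-G♯-B-D♯-A♯.
The 7th is B and the 9th is D♯.
From B to D♯ is 4 semitones, exactly the major third.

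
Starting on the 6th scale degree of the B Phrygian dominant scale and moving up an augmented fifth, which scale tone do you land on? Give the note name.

The scale is B C D# E F# G A.
The 6th scale degree is G; an augmented fifth above that is D# — scale degree 3.

D#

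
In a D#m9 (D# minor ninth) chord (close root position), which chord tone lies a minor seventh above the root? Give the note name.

D# minor ninth is spelled D#-F#-A#-C#-E#.
The root is D#. A minor seventh above D# is C#.
C# is the chord's 7th.

C#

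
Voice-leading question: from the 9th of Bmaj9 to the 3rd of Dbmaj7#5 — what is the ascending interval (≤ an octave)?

The 9th of Bmaj9 is C#; the 3rd of Dbmaj7#5 is F.
4 letter names make it a fourth; at 4 semitones (a half step narrower than perfect) the quality is diminished.

diminished fourth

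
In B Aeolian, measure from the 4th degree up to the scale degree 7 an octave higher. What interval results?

perfect 11th

B natural minor: B C# D E F# G A.
That puts E below A.
E up to A spans 11 letter names and 17 semitones — a perfect eleventh.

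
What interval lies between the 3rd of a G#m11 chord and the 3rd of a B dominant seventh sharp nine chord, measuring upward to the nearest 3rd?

The 3rd of G#m11 is B; the 3rd of B dominant seventh sharp nine is D#.
Counting 3 letters and 4 half steps from B gives a major third.

M3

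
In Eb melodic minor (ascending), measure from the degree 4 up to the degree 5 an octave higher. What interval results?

major ninth

Spelling Eb melodic minor (ascending): Eb F Gb Ab Bb C D.
That puts Ab below Bb.
From Ab to Bb is 14 semitones, exactly the major ninth.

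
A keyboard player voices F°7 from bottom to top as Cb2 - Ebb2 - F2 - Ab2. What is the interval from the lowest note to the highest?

The outer voices are Cb2 and Ab2.
Counting 6 letters and 9 half steps from Cb gives a major sixth.

major sixth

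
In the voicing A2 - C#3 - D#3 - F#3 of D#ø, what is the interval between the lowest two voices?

M3

Those voices are A2 and C#3.
A up to C# spans 3 letter names and 4 semitones — a major third.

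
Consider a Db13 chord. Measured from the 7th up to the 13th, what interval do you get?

The chord tones of Db13 are Db F Ab Cb Eb Bb.
So we need the interval from Cb up to Bb.
Cb up to Bb spans 7 letter names and 11 semitones — a major seventh.

major 7th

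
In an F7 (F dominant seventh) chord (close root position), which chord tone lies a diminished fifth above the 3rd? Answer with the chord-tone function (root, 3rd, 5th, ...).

Spelling the chord: F A C E♭.
The 3rd is A. A diminished fifth above A is E♭.
E♭ is the chord's 7th.

7th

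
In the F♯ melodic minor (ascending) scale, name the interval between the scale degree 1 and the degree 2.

Spelling the F♯ melodic minor (ascending) scale: F♯ G♯ A B C♯ D♯ E♯.
That puts F♯ below G♯.
F♯ up to G♯ spans 2 letter names and 2 semitones — a major second.

major second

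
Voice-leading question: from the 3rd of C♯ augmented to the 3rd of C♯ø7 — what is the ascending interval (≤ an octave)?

diminished 8th

The 3rd of C♯ augmented is E♯; the 3rd of C♯ø7 is E.
8 letter names make it an octave; at 11 semitones (a half step narrower than perfect) the quality is diminished.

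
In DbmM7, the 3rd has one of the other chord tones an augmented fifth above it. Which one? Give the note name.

DbmM7 (Db minor-major seventh): Db, Fb, Ab, C.
The 3rd is Fb. An augmented fifth above Fb is C.
C is the chord's 7th.

C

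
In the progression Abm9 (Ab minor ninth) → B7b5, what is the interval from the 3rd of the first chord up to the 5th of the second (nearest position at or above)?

augmented fourth

Abm9 (Ab minor ninth) has Cb as its 3rd, and B7b5 has F as its 5th.
Cb up to F is 6 semitones, a half step wider than a perfect fourth, so the interval is augmented.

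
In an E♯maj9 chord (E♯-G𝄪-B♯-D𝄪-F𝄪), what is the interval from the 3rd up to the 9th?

minor seventh

The 3rd is G𝄪 and the 9th is F𝄪.
From G𝄪 to F𝄪: 10 semitones over a seventh = minor.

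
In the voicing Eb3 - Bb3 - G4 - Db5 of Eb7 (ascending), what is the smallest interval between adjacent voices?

Adjacent intervals: Eb3→Bb3 = perfect fifth; Bb3→G4 = major sixth; G4→Db5 = diminished fifth.
The smallest is G4 to Db5, a diminished fifth (6 semitones).

diminished fifth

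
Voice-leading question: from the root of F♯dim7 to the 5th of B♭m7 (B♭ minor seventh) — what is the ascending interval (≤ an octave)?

diminished octave

The root of F♯dim7 is F♯; the 5th of B♭m7 (B♭ minor seventh) is F.
From F♯ to F: 11 semitones over an octave = diminished.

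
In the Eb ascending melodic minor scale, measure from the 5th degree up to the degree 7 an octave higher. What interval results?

major 10th

Spelling the Eb ascending melodic minor scale: Eb F Gb Ab Bb C D.
So we need the interval from Bb up to D.
Bb up to D spans 10 letter names and 16 semitones — a major tenth.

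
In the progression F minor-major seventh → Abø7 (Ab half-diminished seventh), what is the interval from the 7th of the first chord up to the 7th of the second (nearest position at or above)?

The 7th of F minor-major seventh is E; the 7th of Abø7 (Ab half-diminished seventh) is Gb.
From E to Gb: 2 semitones over a third = diminished.

diminished third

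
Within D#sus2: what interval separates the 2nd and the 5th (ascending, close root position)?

perfect fourth

Spelling the chord: D# E# A#.
The 2nd is E# and the 5th is A#.
E# up to A# spans 4 letter names and 5 semitones — a perfect fourth.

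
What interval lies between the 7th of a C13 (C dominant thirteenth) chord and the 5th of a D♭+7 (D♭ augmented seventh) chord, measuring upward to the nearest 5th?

The 7th of C13 (C dominant thirteenth) is B♭; the 5th of D♭+7 (D♭ augmented seventh) is A.
B♭ up to A spans 7 letter names and 11 semitones — a major seventh.

major seventh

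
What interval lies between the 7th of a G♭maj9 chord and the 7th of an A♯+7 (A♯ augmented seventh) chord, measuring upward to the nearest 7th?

The 7th of G♭maj9 is F; the 7th of A♯+7 (A♯ augmented seventh) is G♯.
From F to G♯: 3 semitones over a second = augmented.

augmented 2nd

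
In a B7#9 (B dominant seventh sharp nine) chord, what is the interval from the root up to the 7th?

B dominant seventh sharp nine: B–D♯–F♯–A–C𝄪.
So we need the interval from B up to A.
B up to A is 10 semitones, a half step narrower than a major seventh, so the interval is minor.

minor seventh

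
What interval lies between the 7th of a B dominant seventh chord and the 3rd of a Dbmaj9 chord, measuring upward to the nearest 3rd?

m6

B dominant seventh has A as its 7th, and Dbmaj9 has F as its 3rd.
6 letter names make it a sixth; at 8 semitones (a half step narrower than major) the quality is minor.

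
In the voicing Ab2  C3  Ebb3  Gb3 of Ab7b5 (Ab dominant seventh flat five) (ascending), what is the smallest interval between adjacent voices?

Adjacent intervals: Ab2→C3 = major third; C3→Ebb3 = diminished third; Ebb3→Gb3 = major third.
The smallest is C3 to Ebb3, a diminished third (2 semitones).

diminished third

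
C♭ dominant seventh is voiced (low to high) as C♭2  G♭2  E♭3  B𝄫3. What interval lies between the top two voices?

diminished fifth

Those voices are E♭3 and B𝄫3.
From E♭ to B𝄫: 6 semitones over a fifth = diminished.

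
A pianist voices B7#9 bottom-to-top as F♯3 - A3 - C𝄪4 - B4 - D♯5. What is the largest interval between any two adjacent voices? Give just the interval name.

diminished 7th

Adjacent intervals: F♯3→A3 = minor third; A3→C𝄪4 = augmented third; C𝄪4→B4 = diminished seventh; B4→D♯5 = major third.
The largest is C𝄪4 to B4, a diminished seventh (9 semitones).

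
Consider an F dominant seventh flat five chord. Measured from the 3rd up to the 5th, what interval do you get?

The chord tones of F7b5 (F dominant seventh flat five) are F-A-C♭-E♭.
The 3rd is A and the 5th is C♭.
From A to C♭: 2 semitones over a third = diminished.

d3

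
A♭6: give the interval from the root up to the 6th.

Spelling the chord: A♭–C–E♭–F.
So we need the interval from A♭ up to F.
From A♭ to F is 9 semitones, exactly the major sixth.

major 6th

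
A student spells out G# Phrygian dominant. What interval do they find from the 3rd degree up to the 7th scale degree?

The scale runs G# A B# C# D# E F#.
So we need the interval from B# up to F#.
5 letter names make it a fifth; at 6 semitones (a half step narrower than perfect) the quality is diminished.

diminished fifth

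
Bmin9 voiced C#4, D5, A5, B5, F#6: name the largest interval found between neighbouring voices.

minor ninth

Adjacent intervals: C#4→D5 = minor ninth; D5→A5 = perfect fifth; A5→B5 = major second; B5→F#6 = perfect fifth.
The largest is C#4 to D5, a minor ninth (13 semitones).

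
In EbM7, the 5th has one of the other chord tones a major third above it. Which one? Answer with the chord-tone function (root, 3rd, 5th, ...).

7th

Eb major seventh is spelled Eb, G, Bb, D.
The 5th is Bb. A major third above Bb is D.
D is the chord's 7th.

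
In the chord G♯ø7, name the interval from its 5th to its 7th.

major third

The chord tones of G♯ø7 are G♯ B D F♯.
5th = D; 7th = F♯.
From D to F♯ is 4 semitones, exactly the major third.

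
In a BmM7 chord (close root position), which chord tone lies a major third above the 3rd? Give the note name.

BmM7: B D F# A#.
The 3rd is D. A major third above D is F#.
F# is the chord's 5th.

F#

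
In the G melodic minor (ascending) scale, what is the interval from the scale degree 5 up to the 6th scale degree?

G melodic minor: G A Bb C D E F#.
Scale degree 5 = D; 6th scale degree = E.
Counting 2 letters and 2 half steps from D gives a major second.

major second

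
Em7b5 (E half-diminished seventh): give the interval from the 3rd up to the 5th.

minor third

Spelling the chord: E-G-B♭-D.
So we need the interval from G up to B♭.
From G to B♭: 3 semitones over a third = minor.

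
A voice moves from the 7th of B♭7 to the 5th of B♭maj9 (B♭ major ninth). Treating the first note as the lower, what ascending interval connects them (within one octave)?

major sixth

B♭7 has A♭ as its 7th, and B♭maj9 (B♭ major ninth) has F as its 5th.
A♭ up to F spans 6 letter names and 9 semitones — a major sixth.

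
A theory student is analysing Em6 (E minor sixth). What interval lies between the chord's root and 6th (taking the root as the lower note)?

The chord tones of E minor sixth are E–G–B–C#.
The root is E and the 6th is C#.
Counting 6 letters and 9 half steps from E gives a major sixth.

major sixth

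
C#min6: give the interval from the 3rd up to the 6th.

C# minor sixth is spelled C#-E-G#-A#.
So we need the interval from E up to A#.
E up to A# is 6 semitones, a half step wider than a perfect fourth, so the interval is augmented.

augmented fourth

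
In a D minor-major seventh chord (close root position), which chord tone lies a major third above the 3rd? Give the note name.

A

Spelling the chord: D–F–A–C♯.
The 3rd is F. A major third above F is A.
A is the chord's 5th.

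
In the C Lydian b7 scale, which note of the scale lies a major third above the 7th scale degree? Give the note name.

The scale is C D E F# G A Bb.
The 7th scale degree is Bb; a major third above that is D — scale degree 2.

D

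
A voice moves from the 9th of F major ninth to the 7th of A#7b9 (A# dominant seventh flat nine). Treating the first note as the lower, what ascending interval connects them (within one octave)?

The 9th of F major ninth is G; the 7th of A#7b9 (A# dominant seventh flat nine) is G#.
From G to G#: 1 semitone over a unison = augmented.

augmented 1st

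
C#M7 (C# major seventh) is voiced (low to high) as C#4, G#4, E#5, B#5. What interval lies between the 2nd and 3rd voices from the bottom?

Those voices are G#4 and E#5.
G# up to E# spans 6 letter names and 9 semitones — a major sixth.

major sixth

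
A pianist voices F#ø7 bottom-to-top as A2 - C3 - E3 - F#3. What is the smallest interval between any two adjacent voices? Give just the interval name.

major second

Adjacent intervals: A2→C3 = minor third; C3→E3 = major third; E3→F#3 = major second.
The smallest is E3 to F#3, a major second (2 semitones).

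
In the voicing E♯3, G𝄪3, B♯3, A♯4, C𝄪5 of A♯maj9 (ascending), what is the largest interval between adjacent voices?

Adjacent intervals: E♯3→G𝄪3 = major third; G𝄪3→B♯3 = minor third; B♯3→A♯4 = minor seventh; A♯4→C𝄪5 = major third.
The largest is B♯3 to A♯4, a minor seventh (10 semitones).

minor seventh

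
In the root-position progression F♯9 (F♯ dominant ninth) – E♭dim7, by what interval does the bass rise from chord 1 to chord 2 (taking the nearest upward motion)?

diminished seventh

The roots are F♯ and E♭.
7 letter names make it a seventh; at 9 semitones (a whole step narrower than major) the quality is diminished.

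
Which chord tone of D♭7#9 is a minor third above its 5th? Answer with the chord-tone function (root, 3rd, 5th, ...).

D♭7#9 (D♭ dominant seventh sharp nine) is spelled D♭-F-A♭-C♭-E.
The 5th is A♭. A minor third above A♭ is C♭.
C♭ is the chord's 7th.

7th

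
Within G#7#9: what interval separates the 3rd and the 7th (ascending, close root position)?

G#7#9: G#, B#, D#, F#, A##.
So we need the interval from B# up to F#.
B# up to F# is 6 semitones, a half step narrower than a perfect fifth, so the interval is diminished.

diminished fifth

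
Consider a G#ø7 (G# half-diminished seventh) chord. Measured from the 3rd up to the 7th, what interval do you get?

G# half-diminished seventh: G# B D F#.
The 3rd is B and the 7th is F#.
Counting 5 letters and 7 half steps from B gives a perfect fifth.

perfect fifth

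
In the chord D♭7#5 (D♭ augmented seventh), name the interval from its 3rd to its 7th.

diminished fifth

D♭+7 is spelled D♭-F-A-C♭.
The 3rd is F and the 7th is C♭.
F up to C♭ is 6 semitones, a half step narrower than a perfect fifth, so the interval is diminished.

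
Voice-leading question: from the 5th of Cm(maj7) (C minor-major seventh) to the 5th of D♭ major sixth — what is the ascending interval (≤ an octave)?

m2

The 5th of Cm(maj7) (C minor-major seventh) is G; the 5th of D♭ major sixth is A♭.
2 letter names make it a second; at 1 semitone (a half step narrower than major) the quality is minor.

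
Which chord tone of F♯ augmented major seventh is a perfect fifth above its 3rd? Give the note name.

F♯maj7#5: F♯ A♯ C𝄪 E♯.
The 3rd is A♯. A perfect fifth above A♯ is E♯.
E♯ is the chord's 7th.

E#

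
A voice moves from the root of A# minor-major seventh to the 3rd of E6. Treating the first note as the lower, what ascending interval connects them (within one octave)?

minor 7th

A# minor-major seventh has A# as its root, and E6 has G# as its 3rd.
A# up to G# is 10 semitones, a half step narrower than a major seventh, so the interval is minor.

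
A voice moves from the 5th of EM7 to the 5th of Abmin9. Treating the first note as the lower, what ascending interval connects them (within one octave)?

The 5th of EM7 is B; the 5th of Abmin9 is Eb.
4 letter names make it a fourth; at 4 semitones (a half step narrower than perfect) the quality is diminished.

diminished 4th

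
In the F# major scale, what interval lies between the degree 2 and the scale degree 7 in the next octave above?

major thirteenth

The scale runs F# G# A# B C# D# E#.
So we need the interval from G# up to E#.
From G# to E# is 21 semitones, exactly the major thirteenth.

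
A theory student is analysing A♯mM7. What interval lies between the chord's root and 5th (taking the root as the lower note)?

perfect fifth

A♯mM7: A♯–C♯–E♯–G𝄪.
So we need the interval from A♯ up to E♯.
Counting 5 letters and 7 half steps from A♯ gives a perfect fifth.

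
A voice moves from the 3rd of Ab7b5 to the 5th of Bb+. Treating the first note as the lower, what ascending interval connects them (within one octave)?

augmented fourth

The 3rd of Ab7b5 is C; the 5th of Bb+ is F#.
C up to F# is 6 semitones, a half step wider than a perfect fourth, so the interval is augmented.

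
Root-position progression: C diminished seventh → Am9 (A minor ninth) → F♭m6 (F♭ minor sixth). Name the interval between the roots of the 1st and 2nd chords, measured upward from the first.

The roots are C and A.
C up to A spans 6 letter names and 9 semitones — a major sixth.

major sixth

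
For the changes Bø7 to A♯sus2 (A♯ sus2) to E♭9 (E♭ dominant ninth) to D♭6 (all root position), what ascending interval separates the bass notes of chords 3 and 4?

The roots are E♭ and D♭.
From E♭ to D♭: 10 semitones over a seventh = minor.

minor 7th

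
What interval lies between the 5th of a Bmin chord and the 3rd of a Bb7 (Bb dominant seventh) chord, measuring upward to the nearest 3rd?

minor sixth

The 5th of Bmin is F#; the 3rd of Bb7 (Bb dominant seventh) is D.
6 letter names make it a sixth; at 8 semitones (a half step narrower than major) the quality is minor.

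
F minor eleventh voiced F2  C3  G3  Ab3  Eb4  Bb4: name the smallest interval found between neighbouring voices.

Adjacent intervals: F2→C3 = perfect fifth; C3→G3 = perfect fifth; G3→Ab3 = minor second; Ab3→Eb4 = perfect fifth; Eb4→Bb4 = perfect fifth.
The smallest is G3 to Ab3, a minor second (1 semitone).

m2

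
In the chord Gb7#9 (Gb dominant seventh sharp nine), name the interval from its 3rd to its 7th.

diminished 5th

Gb7#9 (Gb dominant seventh sharp nine) is spelled Gb-Bb-Db-Fb-A.
That puts Bb below Fb.
From Bb to Fb: 6 semitones over a fifth = diminished.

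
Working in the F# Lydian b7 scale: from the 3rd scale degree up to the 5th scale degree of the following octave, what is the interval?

The scale runs F# G# A# B# C# D# E.
The 3rd scale degree is A# and the scale degree 5 (up an octave) is C#.
A# up to C# is 15 semitones, a half step narrower than a major tenth, so the interval is minor.

minor 10th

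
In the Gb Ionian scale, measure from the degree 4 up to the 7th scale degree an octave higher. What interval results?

A11

Gb major: Gb Ab Bb Cb Db Eb F.
So we need the interval from Cb up to F.
11 letter names make it an eleventh; at 18 semitones (a half step wider than perfect) the quality is augmented.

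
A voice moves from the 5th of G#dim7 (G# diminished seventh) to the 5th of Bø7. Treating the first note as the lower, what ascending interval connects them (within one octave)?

minor third

G#dim7 (G# diminished seventh) has D as its 5th, and Bø7 has F as its 5th.
D up to F is 3 semitones, a half step narrower than a major third, so the interval is minor.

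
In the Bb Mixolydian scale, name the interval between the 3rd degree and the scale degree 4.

Spelling the Bb Mixolydian scale: Bb C D Eb F G Ab.
So we need the interval from D up to Eb.
From D to Eb: 1 semitone over a second = minor.

minor 2nd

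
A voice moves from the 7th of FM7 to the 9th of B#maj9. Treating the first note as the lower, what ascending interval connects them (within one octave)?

The 7th of FM7 is E; the 9th of B#maj9 is C##.
6 letter names make it a sixth; at 10 semitones (a half step wider than major) the quality is augmented.

augmented 6th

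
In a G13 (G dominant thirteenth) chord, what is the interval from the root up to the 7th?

minor seventh

G13 (G dominant thirteenth): G–B–D–F–A–E.
That puts G below F.
7 letter names make it a seventh; at 10 semitones (a half step narrower than major) the quality is minor.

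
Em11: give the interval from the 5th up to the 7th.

Em11 is spelled E-G-B-D-F♯-A.
The 5th is B and the 7th is D.
3 letter names make it a third; at 3 semitones (a half step narrower than major) the quality is minor.

minor third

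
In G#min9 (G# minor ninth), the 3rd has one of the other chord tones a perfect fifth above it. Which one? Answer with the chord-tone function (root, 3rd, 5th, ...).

Spelling the chord: G#–B–D#–F#–A#.
The 3rd is B. A perfect fifth above B is F#.
F# is the chord's 7th.

7th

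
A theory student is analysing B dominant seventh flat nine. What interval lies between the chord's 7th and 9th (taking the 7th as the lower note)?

B dominant seventh flat nine: B, D#, F#, A, C.
So we need the interval from A up to C.
From A to C: 3 semitones over a third = minor.

minor third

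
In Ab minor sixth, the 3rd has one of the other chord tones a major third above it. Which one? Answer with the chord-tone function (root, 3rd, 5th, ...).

Ab minor sixth is spelled Ab-Cb-Eb-F.
The 3rd is Cb. A major third above Cb is Eb.
Eb is the chord's 5th.

5th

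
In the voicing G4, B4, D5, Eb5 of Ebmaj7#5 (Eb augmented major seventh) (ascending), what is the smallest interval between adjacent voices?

Adjacent intervals: G4→B4 = major third; B4→D5 = minor third; D5→Eb5 = minor second.
The smallest is D5 to Eb5, a minor second (1 semitone).

minor second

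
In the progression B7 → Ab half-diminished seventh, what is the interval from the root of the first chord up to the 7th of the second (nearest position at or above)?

B7 has B as its root, and Ab half-diminished seventh has Gb as its 7th.
6 letter names make it a sixth; at 7 semitones (a whole step narrower than major) the quality is diminished.

diminished sixth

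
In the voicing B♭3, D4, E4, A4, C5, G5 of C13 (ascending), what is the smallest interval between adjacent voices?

Adjacent intervals: B♭3→D4 = major third; D4→E4 = major second; E4→A4 = perfect fourth; A4→C5 = minor third; C5→G5 = perfect fifth.
The smallest is D4 to E4, a major second (2 semitones).

M2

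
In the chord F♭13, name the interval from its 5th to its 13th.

The chord tones of F♭13 (F♭ dominant thirteenth) are F♭ A♭ C♭ E𝄫 G♭ D♭.
So we need the interval from C♭ up to D♭.
C♭ up to D♭ spans 9 letter names and 14 semitones — a major ninth.

major 9th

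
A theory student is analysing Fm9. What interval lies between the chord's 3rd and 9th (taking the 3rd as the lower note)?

Spelling the chord: F–Ab–C–Eb–G.
3rd = Ab; 9th = G.
Counting 7 letters and 11 half steps from Ab gives a major seventh.

M7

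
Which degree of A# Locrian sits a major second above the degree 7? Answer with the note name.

The scale is A# B C# D# E F# G#.
The degree 7 is G#; a major second above that is A# — scale degree 1.

A#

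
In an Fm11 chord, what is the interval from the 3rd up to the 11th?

The chord tones of Fm11 are F, Ab, C, Eb, G, Bb.
So we need the interval from Ab up to Bb.
Ab up to Bb spans 9 letter names and 14 semitones — a major ninth.

major 9th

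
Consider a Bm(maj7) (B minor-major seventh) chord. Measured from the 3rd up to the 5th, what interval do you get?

BmM7 (B minor-major seventh): B, D, F♯, A♯.
That puts D below F♯.
D up to F♯ spans 3 letter names and 4 semitones — a major third.

major third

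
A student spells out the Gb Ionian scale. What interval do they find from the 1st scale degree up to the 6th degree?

Gb major: Gb Ab Bb Cb Db Eb F.
That puts Gb below Eb.
Gb up to Eb spans 6 letter names and 9 semitones — a major sixth.

major sixth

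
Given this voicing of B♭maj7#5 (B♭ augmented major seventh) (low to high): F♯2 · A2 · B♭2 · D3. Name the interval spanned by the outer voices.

minor sixth

The outer voices are F♯2 and D3.
6 letter names make it a sixth; at 8 semitones (a half step narrower than major) the quality is minor.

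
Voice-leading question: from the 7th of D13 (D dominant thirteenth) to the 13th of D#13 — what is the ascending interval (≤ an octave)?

The 7th of D13 (D dominant thirteenth) is C; the 13th of D#13 is B#.
From C to B#: 12 semitones over a seventh = augmented.

augmented seventh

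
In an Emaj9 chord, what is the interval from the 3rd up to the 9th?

Emaj9: E–G#–B–D#–F#.
The 3rd is G# and the 9th is F#.
G# up to F# is 10 semitones, a half step narrower than a major seventh, so the interval is minor.

minor seventh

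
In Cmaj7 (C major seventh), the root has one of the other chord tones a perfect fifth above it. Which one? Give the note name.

G

Spelling the chord: C–E–G–B.
The root is C. A perfect fifth above C is G.
G is the chord's 5th.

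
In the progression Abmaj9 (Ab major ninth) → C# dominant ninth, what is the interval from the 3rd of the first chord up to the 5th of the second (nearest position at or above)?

The 3rd of Abmaj9 (Ab major ninth) is C; the 5th of C# dominant ninth is G#.
From C to G#: 8 semitones over a fifth = augmented.

augmented fifth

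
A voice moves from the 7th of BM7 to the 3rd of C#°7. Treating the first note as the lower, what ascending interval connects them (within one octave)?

The 7th of BM7 is A#; the 3rd of C#°7 is E.
A# up to E is 6 semitones, a half step narrower than a perfect fifth, so the interval is diminished.

diminished fifth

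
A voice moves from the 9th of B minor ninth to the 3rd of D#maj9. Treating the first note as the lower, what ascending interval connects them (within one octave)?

B minor ninth has C# as its 9th, and D#maj9 has F## as its 3rd.
C# up to F## is 6 semitones, a half step wider than a perfect fourth, so the interval is augmented.

augmented fourth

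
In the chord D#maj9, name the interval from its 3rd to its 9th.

minor seventh

D#maj9: D#–F##–A#–C##–E#.
So we need the interval from F## up to E#.
F## up to E# is 10 semitones, a half step narrower than a major seventh, so the interval is minor.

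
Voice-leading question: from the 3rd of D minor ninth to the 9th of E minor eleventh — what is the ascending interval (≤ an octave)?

augmented unison

The 3rd of D minor ninth is F; the 9th of E minor eleventh is F#.
From F to F#: 1 semitone over a unison = augmented.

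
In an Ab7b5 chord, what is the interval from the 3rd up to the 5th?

diminished third

Spelling the chord: Ab C Ebb Gb.
That puts C below Ebb.
3 letter names make it a third; at 2 semitones (a whole step narrower than major) the quality is diminished.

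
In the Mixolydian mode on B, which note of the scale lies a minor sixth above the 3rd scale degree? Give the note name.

B

The scale is B C# D# E F# G# A.
The 3rd scale degree is D#; a minor sixth above that is B — scale degree 1.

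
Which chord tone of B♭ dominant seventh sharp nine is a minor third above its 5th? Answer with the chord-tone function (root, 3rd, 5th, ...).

7th

B♭7#9 (B♭ dominant seventh sharp nine) is spelled B♭–D–F–A♭–C♯.
The 5th is F. A minor third above F is A♭.
A♭ is the chord's 7th.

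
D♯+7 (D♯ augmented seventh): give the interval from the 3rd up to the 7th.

diminished fifth

Spelling the chord: D♯-F𝄪-A𝄪-C♯.
That puts F𝄪 below C♯.
F𝄪 up to C♯ is 6 semitones, a half step narrower than a perfect fifth, so the interval is diminished.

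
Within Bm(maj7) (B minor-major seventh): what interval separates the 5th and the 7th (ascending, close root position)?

major third

Spelling the chord: B, D, F♯, A♯.
5th = F♯; 7th = A♯.
Counting 3 letters and 4 half steps from F♯ gives a major third.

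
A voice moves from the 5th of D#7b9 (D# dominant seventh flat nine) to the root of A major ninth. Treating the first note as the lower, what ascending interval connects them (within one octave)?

D#7b9 (D# dominant seventh flat nine) has A# as its 5th, and A major ninth has A as its root.
From A# to A: 11 semitones over an octave = diminished.

diminished octave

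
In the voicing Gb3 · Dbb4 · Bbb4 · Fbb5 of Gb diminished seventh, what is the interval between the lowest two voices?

Those voices are Gb3 and Dbb4.
Gb up to Dbb is 6 semitones, a half step narrower than a perfect fifth, so the interval is diminished.

diminished 5th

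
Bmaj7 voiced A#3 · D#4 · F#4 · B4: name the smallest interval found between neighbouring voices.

Adjacent intervals: A#3→D#4 = perfect fourth; D#4→F#4 = minor third; F#4→B4 = perfect fourth.
The smallest is D#4 to F#4, a minor third (3 semitones).

minor third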